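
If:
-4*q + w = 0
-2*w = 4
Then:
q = -1/2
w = -2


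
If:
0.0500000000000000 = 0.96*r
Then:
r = 0.05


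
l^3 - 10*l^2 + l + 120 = (l - 8)*(l - 5)*(l + 3)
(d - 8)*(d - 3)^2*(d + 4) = d^4 - 10*d^3 + d^2 + 156*d - 288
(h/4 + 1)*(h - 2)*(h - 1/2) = h^3/4 + 3*h^2/8 - 9*h/4 + 1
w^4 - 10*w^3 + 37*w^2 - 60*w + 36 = (w - 3)^2*(w - 2)^2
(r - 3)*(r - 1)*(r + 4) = r^3 - 13*r + 12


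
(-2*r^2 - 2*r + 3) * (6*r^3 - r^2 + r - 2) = -12*r^5 - 10*r^4 + 18*r^3 - r^2 + 7*r - 6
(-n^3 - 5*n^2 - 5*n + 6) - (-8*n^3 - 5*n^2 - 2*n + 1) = 7*n^3 - 3*n + 5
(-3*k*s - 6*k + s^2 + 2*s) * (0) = 0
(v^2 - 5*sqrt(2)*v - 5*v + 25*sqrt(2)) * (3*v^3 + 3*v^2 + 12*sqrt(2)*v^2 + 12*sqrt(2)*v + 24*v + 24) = 3*v^5 - 12*v^4 - 3*sqrt(2)*v^4 - 111*v^3 + 12*sqrt(2)*v^3 - 105*sqrt(2)*v^2 + 384*v^2 + 480*v + 480*sqrt(2)*v + 600*sqrt(2)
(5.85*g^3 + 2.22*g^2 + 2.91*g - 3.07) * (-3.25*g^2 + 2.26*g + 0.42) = -19.0125*g^5 + 6.006*g^4 - 1.9833*g^3 + 17.4865*g^2 - 5.716*g - 1.2894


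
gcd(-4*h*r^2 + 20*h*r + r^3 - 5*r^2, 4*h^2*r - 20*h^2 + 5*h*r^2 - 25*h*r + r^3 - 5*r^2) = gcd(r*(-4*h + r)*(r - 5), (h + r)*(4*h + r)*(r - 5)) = r - 5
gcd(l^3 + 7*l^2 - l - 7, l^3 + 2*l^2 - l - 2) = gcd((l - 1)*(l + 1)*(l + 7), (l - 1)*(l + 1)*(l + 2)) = l^2 - 1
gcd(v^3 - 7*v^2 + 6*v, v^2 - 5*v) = v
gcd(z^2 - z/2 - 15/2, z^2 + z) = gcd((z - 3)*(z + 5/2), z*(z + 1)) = 1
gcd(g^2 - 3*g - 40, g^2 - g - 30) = g + 5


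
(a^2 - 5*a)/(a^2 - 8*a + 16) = a*(a - 5)/(a^2 - 8*a + 16)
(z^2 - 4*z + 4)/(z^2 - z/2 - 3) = 2*(z - 2)/(2*z + 3)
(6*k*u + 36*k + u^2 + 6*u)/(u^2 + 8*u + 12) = (6*k + u)/(u + 2)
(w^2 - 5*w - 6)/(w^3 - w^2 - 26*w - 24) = 1/(w + 4)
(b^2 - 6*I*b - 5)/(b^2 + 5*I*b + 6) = (b - 5*I)/(b + 6*I)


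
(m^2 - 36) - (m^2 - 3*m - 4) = 3*m - 32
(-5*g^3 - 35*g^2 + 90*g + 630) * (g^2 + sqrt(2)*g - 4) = -5*g^5 - 35*g^4 - 5*sqrt(2)*g^4 - 35*sqrt(2)*g^3 + 110*g^3 + 90*sqrt(2)*g^2 + 770*g^2 - 360*g + 630*sqrt(2)*g - 2520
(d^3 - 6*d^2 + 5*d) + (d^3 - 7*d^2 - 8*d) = 2*d^3 - 13*d^2 - 3*d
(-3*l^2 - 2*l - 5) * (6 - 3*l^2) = 9*l^4 + 6*l^3 - 3*l^2 - 12*l - 30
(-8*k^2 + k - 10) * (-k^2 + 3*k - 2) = 8*k^4 - 25*k^3 + 29*k^2 - 32*k + 20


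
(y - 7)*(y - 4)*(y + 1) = y^3 - 10*y^2 + 17*y + 28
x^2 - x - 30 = (x - 6)*(x + 5)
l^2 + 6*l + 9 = (l + 3)^2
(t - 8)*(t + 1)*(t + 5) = t^3 - 2*t^2 - 43*t - 40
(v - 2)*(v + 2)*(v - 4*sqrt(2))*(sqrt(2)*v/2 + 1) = sqrt(2)*v^4/2 - 3*v^3 - 6*sqrt(2)*v^2 + 12*v + 16*sqrt(2)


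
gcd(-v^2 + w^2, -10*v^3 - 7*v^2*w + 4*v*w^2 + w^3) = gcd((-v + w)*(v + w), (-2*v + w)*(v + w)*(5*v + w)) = v + w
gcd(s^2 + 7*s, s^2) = s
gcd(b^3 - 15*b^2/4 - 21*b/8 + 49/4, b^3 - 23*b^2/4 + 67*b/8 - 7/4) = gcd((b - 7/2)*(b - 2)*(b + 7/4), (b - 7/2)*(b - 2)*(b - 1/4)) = b^2 - 11*b/2 + 7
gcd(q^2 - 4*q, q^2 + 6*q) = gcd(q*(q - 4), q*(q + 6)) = q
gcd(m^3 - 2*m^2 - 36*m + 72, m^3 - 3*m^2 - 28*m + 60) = m^2 - 8*m + 12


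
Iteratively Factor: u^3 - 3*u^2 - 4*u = (u)*(u^2 - 3*u - 4) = u*(u - 4)*(u + 1)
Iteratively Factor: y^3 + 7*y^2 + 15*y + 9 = (y + 3)*(y^2 + 4*y + 3) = (y + 1)*(y + 3)*(y + 3)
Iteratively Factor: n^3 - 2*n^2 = (n)*(n^2 - 2*n) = n*(n - 2)*(n)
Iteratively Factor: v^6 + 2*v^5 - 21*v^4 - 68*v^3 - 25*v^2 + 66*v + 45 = (v + 1)*(v^5 + v^4 - 22*v^3 - 46*v^2 + 21*v + 45) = (v + 1)*(v + 3)*(v^4 - 2*v^3 - 16*v^2 + 2*v + 15) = (v - 1)*(v + 1)*(v + 3)*(v^3 - v^2 - 17*v - 15) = (v - 1)*(v + 1)^2*(v + 3)*(v^2 - 2*v - 15) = (v - 1)*(v + 1)^2*(v + 3)^2*(v - 5)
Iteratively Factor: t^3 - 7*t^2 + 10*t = (t - 5)*(t^2 - 2*t) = (t - 5)*(t - 2)*(t)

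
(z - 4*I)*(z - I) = z^2 - 5*I*z - 4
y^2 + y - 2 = (y - 1)*(y + 2)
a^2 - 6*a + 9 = (a - 3)^2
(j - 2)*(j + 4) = j^2 + 2*j - 8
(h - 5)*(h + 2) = h^2 - 3*h - 10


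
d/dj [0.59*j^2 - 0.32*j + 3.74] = 1.18*j - 0.32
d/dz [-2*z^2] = -4*z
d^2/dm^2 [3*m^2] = 6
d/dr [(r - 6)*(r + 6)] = 2*r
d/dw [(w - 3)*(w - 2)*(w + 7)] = 3*w^2 + 4*w - 29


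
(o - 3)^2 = o^2 - 6*o + 9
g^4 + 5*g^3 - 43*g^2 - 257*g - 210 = (g - 7)*(g + 1)*(g + 5)*(g + 6)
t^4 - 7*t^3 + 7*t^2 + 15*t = t*(t - 5)*(t - 3)*(t + 1)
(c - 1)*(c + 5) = c^2 + 4*c - 5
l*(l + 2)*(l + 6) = l^3 + 8*l^2 + 12*l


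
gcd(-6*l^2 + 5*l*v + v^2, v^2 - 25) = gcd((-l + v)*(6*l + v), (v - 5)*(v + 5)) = 1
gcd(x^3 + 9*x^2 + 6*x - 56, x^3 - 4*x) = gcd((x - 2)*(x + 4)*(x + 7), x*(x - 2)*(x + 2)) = x - 2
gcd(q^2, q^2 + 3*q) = q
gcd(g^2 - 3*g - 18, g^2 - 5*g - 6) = g - 6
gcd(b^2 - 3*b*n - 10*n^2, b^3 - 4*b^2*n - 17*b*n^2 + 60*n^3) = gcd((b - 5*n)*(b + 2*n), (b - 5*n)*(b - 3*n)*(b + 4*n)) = b - 5*n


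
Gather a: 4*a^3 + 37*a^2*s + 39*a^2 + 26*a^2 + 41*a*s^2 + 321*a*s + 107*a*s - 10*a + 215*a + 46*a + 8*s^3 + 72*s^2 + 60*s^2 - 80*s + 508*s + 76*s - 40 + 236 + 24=4*a^3 + a^2*(37*s + 65) + a*(41*s^2 + 428*s + 251) + 8*s^3 + 132*s^2 + 504*s + 220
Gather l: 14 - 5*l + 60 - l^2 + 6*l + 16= -l^2 + l + 90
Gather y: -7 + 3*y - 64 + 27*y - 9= 30*y - 80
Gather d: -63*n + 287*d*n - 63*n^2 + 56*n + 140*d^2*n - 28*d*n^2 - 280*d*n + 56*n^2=140*d^2*n + d*(-28*n^2 + 7*n) - 7*n^2 - 7*n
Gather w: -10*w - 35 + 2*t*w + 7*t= 7*t + w*(2*t - 10) - 35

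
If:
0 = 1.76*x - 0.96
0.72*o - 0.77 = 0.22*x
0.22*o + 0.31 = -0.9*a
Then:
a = -0.65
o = 1.24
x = 0.55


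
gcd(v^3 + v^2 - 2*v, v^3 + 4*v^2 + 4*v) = v^2 + 2*v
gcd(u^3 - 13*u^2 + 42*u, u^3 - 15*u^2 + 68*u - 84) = u^2 - 13*u + 42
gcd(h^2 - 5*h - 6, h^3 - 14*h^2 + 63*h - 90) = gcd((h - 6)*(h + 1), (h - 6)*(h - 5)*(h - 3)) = h - 6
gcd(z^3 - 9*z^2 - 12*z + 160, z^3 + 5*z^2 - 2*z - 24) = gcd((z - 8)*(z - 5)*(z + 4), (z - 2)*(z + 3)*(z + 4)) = z + 4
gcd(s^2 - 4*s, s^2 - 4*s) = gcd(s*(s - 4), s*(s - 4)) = s^2 - 4*s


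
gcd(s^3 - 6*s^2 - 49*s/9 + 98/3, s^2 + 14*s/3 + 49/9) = s + 7/3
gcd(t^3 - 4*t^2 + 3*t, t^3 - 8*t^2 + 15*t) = t^2 - 3*t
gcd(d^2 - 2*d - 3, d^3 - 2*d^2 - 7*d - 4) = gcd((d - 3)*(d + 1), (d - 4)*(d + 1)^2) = d + 1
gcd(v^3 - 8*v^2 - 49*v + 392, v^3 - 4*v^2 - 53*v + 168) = v^2 - v - 56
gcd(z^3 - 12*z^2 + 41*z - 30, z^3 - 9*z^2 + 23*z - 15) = z^2 - 6*z + 5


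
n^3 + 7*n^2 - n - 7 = (n - 1)*(n + 1)*(n + 7)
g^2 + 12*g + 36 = (g + 6)^2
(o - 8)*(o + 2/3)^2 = o^3 - 20*o^2/3 - 92*o/9 - 32/9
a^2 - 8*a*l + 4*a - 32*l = (a + 4)*(a - 8*l)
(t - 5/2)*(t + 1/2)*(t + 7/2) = t^3 + 3*t^2/2 - 33*t/4 - 35/8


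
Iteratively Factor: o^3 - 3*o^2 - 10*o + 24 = (o - 4)*(o^2 + o - 6) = (o - 4)*(o - 2)*(o + 3)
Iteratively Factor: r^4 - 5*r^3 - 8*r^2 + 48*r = (r)*(r^3 - 5*r^2 - 8*r + 48) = r*(r - 4)*(r^2 - r - 12) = r*(r - 4)^2*(r + 3)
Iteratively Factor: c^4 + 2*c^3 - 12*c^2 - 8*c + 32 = (c + 4)*(c^3 - 2*c^2 - 4*c + 8) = (c + 2)*(c + 4)*(c^2 - 4*c + 4) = (c - 2)*(c + 2)*(c + 4)*(c - 2)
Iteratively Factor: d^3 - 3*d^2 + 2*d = (d - 1)*(d^2 - 2*d) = (d - 2)*(d - 1)*(d)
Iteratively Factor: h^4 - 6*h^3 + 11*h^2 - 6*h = (h - 2)*(h^3 - 4*h^2 + 3*h) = (h - 3)*(h - 2)*(h^2 - h) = h*(h - 3)*(h - 2)*(h - 1)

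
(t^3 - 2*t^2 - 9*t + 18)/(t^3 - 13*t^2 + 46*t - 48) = (t + 3)/(t - 8)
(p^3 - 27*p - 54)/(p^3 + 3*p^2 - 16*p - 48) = (p^2 - 3*p - 18)/(p^2 - 16)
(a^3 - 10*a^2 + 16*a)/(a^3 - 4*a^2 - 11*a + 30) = a*(a - 8)/(a^2 - 2*a - 15)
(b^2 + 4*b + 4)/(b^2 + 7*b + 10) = (b + 2)/(b + 5)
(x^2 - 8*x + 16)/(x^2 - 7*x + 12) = (x - 4)/(x - 3)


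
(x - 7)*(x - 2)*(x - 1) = x^3 - 10*x^2 + 23*x - 14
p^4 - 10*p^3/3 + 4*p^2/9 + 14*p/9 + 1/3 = (p - 3)*(p - 1)*(p + 1/3)^2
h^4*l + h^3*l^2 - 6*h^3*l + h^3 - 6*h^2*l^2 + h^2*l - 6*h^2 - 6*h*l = h*(h - 6)*(h + l)*(h*l + 1)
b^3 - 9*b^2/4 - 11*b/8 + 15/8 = (b - 5/2)*(b - 3/4)*(b + 1)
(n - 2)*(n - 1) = n^2 - 3*n + 2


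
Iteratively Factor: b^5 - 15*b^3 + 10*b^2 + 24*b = (b + 1)*(b^4 - b^3 - 14*b^2 + 24*b) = (b - 2)*(b + 1)*(b^3 + b^2 - 12*b) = (b - 2)*(b + 1)*(b + 4)*(b^2 - 3*b) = (b - 3)*(b - 2)*(b + 1)*(b + 4)*(b)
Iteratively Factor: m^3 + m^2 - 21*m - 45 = (m + 3)*(m^2 - 2*m - 15) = (m + 3)^2*(m - 5)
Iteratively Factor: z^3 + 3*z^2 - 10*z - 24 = (z - 3)*(z^2 + 6*z + 8) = (z - 3)*(z + 2)*(z + 4)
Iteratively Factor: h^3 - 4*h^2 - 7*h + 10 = (h - 5)*(h^2 + h - 2) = (h - 5)*(h + 2)*(h - 1)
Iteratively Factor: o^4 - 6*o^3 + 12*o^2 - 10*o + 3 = (o - 1)*(o^3 - 5*o^2 + 7*o - 3) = (o - 1)^2*(o^2 - 4*o + 3) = (o - 3)*(o - 1)^2*(o - 1)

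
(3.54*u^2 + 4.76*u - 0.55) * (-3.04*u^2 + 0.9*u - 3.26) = -10.7616*u^4 - 11.2844*u^3 - 5.5844*u^2 - 16.0126*u + 1.793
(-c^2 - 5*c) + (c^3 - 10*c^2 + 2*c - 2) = c^3 - 11*c^2 - 3*c - 2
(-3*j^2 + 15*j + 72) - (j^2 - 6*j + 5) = -4*j^2 + 21*j + 67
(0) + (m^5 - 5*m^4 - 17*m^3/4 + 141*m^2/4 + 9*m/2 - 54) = m^5 - 5*m^4 - 17*m^3/4 + 141*m^2/4 + 9*m/2 - 54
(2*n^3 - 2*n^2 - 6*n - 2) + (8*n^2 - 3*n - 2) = 2*n^3 + 6*n^2 - 9*n - 4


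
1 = 1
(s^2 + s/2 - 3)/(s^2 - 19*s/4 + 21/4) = 2*(2*s^2 + s - 6)/(4*s^2 - 19*s + 21)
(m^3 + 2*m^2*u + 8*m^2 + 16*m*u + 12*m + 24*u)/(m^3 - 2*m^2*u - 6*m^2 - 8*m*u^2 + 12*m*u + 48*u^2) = (-m^2 - 8*m - 12)/(-m^2 + 4*m*u + 6*m - 24*u)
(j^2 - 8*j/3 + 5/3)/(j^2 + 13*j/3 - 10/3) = (3*j^2 - 8*j + 5)/(3*j^2 + 13*j - 10)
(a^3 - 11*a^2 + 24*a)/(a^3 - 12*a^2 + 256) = a*(a - 3)/(a^2 - 4*a - 32)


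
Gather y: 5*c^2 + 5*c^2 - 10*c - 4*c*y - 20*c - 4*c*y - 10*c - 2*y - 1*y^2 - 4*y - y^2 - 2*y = 10*c^2 - 40*c - 2*y^2 + y*(-8*c - 8)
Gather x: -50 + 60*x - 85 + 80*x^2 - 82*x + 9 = 80*x^2 - 22*x - 126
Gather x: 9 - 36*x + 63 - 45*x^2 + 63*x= -45*x^2 + 27*x + 72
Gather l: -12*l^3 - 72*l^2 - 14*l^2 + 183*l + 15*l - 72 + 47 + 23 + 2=-12*l^3 - 86*l^2 + 198*l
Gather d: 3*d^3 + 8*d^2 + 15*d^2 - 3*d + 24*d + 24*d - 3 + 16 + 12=3*d^3 + 23*d^2 + 45*d + 25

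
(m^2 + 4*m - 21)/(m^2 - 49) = (m - 3)/(m - 7)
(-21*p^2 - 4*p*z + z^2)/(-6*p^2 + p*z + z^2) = (-7*p + z)/(-2*p + z)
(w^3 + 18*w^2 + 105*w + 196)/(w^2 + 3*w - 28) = (w^2 + 11*w + 28)/(w - 4)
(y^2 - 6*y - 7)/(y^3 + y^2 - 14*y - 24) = (y^2 - 6*y - 7)/(y^3 + y^2 - 14*y - 24)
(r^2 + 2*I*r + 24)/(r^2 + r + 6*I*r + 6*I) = (r - 4*I)/(r + 1)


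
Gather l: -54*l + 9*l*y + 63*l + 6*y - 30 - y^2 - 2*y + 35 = l*(9*y + 9) - y^2 + 4*y + 5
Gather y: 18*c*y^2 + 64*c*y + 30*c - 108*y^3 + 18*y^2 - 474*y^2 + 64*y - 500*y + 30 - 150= 30*c - 108*y^3 + y^2*(18*c - 456) + y*(64*c - 436) - 120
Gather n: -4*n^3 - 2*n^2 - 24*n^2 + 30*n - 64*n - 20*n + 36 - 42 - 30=-4*n^3 - 26*n^2 - 54*n - 36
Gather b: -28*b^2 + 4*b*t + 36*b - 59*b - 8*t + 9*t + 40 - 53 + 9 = -28*b^2 + b*(4*t - 23) + t - 4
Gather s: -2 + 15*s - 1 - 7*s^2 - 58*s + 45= -7*s^2 - 43*s + 42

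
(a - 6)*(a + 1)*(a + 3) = a^3 - 2*a^2 - 21*a - 18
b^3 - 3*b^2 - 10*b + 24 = (b - 4)*(b - 2)*(b + 3)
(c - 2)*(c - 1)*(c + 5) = c^3 + 2*c^2 - 13*c + 10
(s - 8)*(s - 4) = s^2 - 12*s + 32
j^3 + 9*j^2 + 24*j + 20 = (j + 2)^2*(j + 5)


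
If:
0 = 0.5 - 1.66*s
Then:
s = 0.30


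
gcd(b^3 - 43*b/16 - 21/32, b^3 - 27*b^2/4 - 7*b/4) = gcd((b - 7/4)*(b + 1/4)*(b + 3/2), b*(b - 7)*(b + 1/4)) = b + 1/4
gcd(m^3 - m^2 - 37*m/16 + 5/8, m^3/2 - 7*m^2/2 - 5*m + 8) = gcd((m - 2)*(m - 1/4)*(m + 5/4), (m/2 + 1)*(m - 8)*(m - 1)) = 1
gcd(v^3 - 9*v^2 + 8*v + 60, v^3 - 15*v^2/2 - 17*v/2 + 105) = v^2 - 11*v + 30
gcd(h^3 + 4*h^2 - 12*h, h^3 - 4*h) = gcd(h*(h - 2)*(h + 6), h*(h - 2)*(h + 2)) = h^2 - 2*h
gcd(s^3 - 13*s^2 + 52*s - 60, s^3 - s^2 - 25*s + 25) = s - 5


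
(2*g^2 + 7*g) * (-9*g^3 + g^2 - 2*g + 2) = -18*g^5 - 61*g^4 + 3*g^3 - 10*g^2 + 14*g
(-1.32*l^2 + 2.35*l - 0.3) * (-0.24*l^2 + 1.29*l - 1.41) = 0.3168*l^4 - 2.2668*l^3 + 4.9647*l^2 - 3.7005*l + 0.423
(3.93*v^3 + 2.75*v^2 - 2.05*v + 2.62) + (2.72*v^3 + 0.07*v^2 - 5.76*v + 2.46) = 6.65*v^3 + 2.82*v^2 - 7.81*v + 5.08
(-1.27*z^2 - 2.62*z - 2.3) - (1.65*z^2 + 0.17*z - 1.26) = -2.92*z^2 - 2.79*z - 1.04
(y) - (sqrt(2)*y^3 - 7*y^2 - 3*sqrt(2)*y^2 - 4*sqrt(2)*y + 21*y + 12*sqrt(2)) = -sqrt(2)*y^3 + 3*sqrt(2)*y^2 + 7*y^2 - 20*y + 4*sqrt(2)*y - 12*sqrt(2)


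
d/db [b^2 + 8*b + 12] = 2*b + 8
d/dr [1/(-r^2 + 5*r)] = (2*r - 5)/(r^2*(r - 5)^2)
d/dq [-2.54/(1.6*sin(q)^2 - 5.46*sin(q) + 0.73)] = (8.128*sin(q) - 13.8684)*cos(q)/(1.6*sin(q)^2 - 5.46*sin(q) + 0.73)^2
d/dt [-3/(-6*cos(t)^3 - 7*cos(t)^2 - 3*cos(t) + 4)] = 3*(18*cos(t)^2 + 14*cos(t) + 3)*sin(t)/(6*cos(t)^3 + 7*cos(t)^2 + 3*cos(t) - 4)^2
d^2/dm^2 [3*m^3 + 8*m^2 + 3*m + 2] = 18*m + 16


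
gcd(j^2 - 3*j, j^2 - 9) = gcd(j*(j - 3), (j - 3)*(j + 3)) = j - 3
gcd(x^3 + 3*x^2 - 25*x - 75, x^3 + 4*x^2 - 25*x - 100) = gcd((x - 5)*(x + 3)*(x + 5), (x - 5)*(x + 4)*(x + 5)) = x^2 - 25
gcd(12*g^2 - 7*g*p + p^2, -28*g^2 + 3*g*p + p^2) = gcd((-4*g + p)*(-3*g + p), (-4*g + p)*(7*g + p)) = -4*g + p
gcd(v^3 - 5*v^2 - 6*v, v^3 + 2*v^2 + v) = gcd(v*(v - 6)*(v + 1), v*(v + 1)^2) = v^2 + v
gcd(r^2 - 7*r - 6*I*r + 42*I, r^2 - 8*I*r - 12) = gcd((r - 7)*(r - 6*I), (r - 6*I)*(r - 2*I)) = r - 6*I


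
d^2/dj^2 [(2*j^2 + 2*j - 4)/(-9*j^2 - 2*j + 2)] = 36*(-7*j^3 + 48*j^2 + 6*j + 4)/(729*j^6 + 486*j^5 - 378*j^4 - 208*j^3 + 84*j^2 + 24*j - 8)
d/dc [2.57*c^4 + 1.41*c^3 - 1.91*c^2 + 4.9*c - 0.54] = 10.28*c^3 + 4.23*c^2 - 3.82*c + 4.9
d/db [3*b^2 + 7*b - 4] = 6*b + 7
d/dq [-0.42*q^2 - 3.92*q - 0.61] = -0.84*q - 3.92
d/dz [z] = 1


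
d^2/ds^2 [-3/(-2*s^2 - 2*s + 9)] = 12*(-2*s^2 - 2*s + 2*(2*s + 1)^2 + 9)/(2*s^2 + 2*s - 9)^3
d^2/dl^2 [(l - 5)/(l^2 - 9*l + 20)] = 2/(l^3 - 12*l^2 + 48*l - 64)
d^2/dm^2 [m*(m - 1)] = 2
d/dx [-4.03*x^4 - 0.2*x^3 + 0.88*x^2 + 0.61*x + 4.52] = -16.12*x^3 - 0.6*x^2 + 1.76*x + 0.61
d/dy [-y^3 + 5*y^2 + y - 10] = -3*y^2 + 10*y + 1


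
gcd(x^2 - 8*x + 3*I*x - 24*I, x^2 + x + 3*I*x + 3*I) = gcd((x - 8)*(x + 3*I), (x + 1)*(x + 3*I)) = x + 3*I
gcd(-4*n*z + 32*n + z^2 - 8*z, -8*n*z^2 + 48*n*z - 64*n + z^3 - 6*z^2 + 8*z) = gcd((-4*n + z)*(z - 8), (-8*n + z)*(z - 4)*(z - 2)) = 1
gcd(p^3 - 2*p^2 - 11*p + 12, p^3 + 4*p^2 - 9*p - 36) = p + 3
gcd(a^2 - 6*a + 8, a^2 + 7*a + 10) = 1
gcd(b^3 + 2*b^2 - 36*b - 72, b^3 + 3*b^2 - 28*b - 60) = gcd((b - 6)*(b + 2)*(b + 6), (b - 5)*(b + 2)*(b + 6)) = b^2 + 8*b + 12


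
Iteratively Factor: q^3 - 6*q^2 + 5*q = (q - 5)*(q^2 - q) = (q - 5)*(q - 1)*(q)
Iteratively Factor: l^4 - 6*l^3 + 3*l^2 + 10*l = (l - 2)*(l^3 - 4*l^2 - 5*l) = (l - 5)*(l - 2)*(l^2 + l) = (l - 5)*(l - 2)*(l + 1)*(l)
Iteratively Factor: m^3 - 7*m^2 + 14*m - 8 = (m - 2)*(m^2 - 5*m + 4) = (m - 2)*(m - 1)*(m - 4)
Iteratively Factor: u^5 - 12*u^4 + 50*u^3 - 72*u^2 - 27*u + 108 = (u - 3)*(u^4 - 9*u^3 + 23*u^2 - 3*u - 36) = (u - 3)*(u + 1)*(u^3 - 10*u^2 + 33*u - 36) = (u - 3)^2*(u + 1)*(u^2 - 7*u + 12) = (u - 3)^3*(u + 1)*(u - 4)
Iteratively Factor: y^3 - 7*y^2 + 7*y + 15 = (y - 3)*(y^2 - 4*y - 5) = (y - 3)*(y + 1)*(y - 5)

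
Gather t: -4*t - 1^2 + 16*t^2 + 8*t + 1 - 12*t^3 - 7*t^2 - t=-12*t^3 + 9*t^2 + 3*t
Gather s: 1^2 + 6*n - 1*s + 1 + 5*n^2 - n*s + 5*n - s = 5*n^2 + 11*n + s*(-n - 2) + 2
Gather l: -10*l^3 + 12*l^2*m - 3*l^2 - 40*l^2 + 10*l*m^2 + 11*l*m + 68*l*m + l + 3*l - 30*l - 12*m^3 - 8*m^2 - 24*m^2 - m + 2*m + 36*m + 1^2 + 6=-10*l^3 + l^2*(12*m - 43) + l*(10*m^2 + 79*m - 26) - 12*m^3 - 32*m^2 + 37*m + 7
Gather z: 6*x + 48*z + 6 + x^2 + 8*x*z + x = x^2 + 7*x + z*(8*x + 48) + 6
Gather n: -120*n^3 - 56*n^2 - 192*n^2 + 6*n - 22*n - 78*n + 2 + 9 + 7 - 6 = -120*n^3 - 248*n^2 - 94*n + 12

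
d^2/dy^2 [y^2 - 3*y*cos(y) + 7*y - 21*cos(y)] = 3*y*cos(y) + 6*sin(y) + 21*cos(y) + 2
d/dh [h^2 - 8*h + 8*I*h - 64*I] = 2*h - 8 + 8*I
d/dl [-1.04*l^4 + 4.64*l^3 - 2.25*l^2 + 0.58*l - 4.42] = -4.16*l^3 + 13.92*l^2 - 4.5*l + 0.58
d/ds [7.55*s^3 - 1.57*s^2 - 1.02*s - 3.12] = 22.65*s^2 - 3.14*s - 1.02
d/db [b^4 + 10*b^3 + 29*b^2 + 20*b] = 4*b^3 + 30*b^2 + 58*b + 20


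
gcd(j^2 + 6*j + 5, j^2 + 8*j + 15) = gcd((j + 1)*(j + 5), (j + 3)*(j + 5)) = j + 5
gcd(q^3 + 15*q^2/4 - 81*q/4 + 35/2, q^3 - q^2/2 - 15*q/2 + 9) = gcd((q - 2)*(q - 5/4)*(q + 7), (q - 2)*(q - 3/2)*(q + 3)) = q - 2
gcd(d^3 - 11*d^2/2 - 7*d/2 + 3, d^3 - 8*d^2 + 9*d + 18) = d^2 - 5*d - 6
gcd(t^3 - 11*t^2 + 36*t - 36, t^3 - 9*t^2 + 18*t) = t^2 - 9*t + 18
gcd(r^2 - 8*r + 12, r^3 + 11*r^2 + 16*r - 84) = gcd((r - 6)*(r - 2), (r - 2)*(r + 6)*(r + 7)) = r - 2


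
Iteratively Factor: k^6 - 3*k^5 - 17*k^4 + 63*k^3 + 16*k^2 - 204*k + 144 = (k - 2)*(k^5 - k^4 - 19*k^3 + 25*k^2 + 66*k - 72) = (k - 2)*(k + 2)*(k^4 - 3*k^3 - 13*k^2 + 51*k - 36) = (k - 2)*(k - 1)*(k + 2)*(k^3 - 2*k^2 - 15*k + 36) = (k - 3)*(k - 2)*(k - 1)*(k + 2)*(k^2 + k - 12) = (k - 3)^2*(k - 2)*(k - 1)*(k + 2)*(k + 4)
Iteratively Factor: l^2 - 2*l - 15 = (l - 5)*(l + 3)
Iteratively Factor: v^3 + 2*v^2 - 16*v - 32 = (v - 4)*(v^2 + 6*v + 8) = (v - 4)*(v + 2)*(v + 4)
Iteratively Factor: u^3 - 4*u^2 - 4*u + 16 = (u + 2)*(u^2 - 6*u + 8) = (u - 4)*(u + 2)*(u - 2)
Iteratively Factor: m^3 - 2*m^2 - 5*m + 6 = (m - 1)*(m^2 - m - 6) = (m - 1)*(m + 2)*(m - 3)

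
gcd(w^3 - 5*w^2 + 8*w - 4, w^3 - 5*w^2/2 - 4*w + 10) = w - 2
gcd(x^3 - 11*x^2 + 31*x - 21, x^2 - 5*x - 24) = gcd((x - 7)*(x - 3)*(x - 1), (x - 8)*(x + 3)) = 1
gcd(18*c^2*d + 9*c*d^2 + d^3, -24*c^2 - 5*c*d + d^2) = 3*c + d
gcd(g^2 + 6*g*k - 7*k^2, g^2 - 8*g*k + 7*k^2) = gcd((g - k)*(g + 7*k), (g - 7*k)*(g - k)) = g - k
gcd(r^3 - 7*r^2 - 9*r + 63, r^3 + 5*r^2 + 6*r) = r + 3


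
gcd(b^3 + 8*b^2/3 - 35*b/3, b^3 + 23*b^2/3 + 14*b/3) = b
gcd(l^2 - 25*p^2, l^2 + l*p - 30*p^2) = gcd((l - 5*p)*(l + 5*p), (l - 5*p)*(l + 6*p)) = -l + 5*p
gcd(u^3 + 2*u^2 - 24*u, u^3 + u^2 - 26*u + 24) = u^2 + 2*u - 24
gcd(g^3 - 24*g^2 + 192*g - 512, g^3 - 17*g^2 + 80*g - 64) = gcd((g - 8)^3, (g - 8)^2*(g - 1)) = g^2 - 16*g + 64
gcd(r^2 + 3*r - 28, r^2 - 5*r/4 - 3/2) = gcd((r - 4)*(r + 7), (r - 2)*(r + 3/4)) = 1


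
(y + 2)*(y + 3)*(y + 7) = y^3 + 12*y^2 + 41*y + 42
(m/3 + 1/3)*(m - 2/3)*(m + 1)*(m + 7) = m^4/3 + 25*m^3/9 + 3*m^2 - m - 14/9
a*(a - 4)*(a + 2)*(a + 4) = a^4 + 2*a^3 - 16*a^2 - 32*a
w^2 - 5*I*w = w*(w - 5*I)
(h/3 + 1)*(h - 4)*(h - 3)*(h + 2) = h^4/3 - 2*h^3/3 - 17*h^2/3 + 6*h + 24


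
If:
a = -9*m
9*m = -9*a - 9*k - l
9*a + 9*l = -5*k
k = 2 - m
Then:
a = -1368/643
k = 1134/643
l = 738/643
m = 152/643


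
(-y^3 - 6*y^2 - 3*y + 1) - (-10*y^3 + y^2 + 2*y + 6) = 9*y^3 - 7*y^2 - 5*y - 5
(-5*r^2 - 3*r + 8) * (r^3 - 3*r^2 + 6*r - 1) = -5*r^5 + 12*r^4 - 13*r^3 - 37*r^2 + 51*r - 8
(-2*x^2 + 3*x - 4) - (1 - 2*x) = -2*x^2 + 5*x - 5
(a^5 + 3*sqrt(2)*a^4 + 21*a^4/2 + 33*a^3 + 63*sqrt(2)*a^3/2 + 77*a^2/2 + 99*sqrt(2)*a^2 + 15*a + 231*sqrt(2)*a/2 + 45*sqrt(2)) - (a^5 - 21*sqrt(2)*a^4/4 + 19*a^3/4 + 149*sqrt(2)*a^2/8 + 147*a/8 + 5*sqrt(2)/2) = 21*a^4/2 + 33*sqrt(2)*a^4/4 + 113*a^3/4 + 63*sqrt(2)*a^3/2 + 77*a^2/2 + 643*sqrt(2)*a^2/8 - 27*a/8 + 231*sqrt(2)*a/2 + 85*sqrt(2)/2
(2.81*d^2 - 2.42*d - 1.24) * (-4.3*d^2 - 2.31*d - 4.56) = -12.083*d^4 + 3.9149*d^3 - 1.8914*d^2 + 13.8996*d + 5.6544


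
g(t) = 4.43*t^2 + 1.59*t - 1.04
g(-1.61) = 7.88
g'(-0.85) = -5.94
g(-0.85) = 0.81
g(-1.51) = 6.66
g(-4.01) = 63.82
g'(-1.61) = -12.67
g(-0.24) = -1.17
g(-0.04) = -1.10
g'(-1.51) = -11.79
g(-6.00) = 148.90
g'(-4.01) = -33.94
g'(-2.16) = -17.55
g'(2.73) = 25.78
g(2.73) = 36.32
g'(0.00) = 1.59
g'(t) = 8.86*t + 1.59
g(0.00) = -1.04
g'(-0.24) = -0.54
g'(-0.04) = 1.24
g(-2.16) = 16.19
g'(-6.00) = -51.57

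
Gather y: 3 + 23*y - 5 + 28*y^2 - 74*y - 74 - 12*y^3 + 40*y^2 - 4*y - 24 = -12*y^3 + 68*y^2 - 55*y - 100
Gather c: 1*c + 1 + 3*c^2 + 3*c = 3*c^2 + 4*c + 1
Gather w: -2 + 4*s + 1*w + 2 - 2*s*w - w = -2*s*w + 4*s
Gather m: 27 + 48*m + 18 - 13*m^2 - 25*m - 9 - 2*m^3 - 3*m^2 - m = -2*m^3 - 16*m^2 + 22*m + 36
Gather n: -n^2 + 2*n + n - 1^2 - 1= -n^2 + 3*n - 2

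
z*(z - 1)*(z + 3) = z^3 + 2*z^2 - 3*z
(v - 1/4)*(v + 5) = v^2 + 19*v/4 - 5/4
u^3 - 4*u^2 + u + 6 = (u - 3)*(u - 2)*(u + 1)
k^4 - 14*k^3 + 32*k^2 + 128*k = k*(k - 8)^2*(k + 2)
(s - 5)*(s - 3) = s^2 - 8*s + 15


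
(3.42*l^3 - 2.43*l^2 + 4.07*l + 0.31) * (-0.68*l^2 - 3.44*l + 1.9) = -2.3256*l^5 - 10.1124*l^4 + 12.0896*l^3 - 18.8286*l^2 + 6.6666*l + 0.589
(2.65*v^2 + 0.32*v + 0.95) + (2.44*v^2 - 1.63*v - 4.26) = 5.09*v^2 - 1.31*v - 3.31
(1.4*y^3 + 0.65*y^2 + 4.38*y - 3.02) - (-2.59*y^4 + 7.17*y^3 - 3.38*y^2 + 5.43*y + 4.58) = 2.59*y^4 - 5.77*y^3 + 4.03*y^2 - 1.05*y - 7.6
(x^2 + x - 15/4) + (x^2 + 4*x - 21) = 2*x^2 + 5*x - 99/4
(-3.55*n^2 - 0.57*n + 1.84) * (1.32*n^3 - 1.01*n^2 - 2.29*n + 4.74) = -4.686*n^5 + 2.8331*n^4 + 11.134*n^3 - 17.3801*n^2 - 6.9154*n + 8.7216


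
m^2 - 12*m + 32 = (m - 8)*(m - 4)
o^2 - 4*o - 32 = (o - 8)*(o + 4)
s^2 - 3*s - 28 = (s - 7)*(s + 4)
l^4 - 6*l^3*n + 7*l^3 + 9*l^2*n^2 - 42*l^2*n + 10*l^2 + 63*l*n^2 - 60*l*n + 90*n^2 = (l + 2)*(l + 5)*(l - 3*n)^2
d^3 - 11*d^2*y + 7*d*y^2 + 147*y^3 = (d - 7*y)^2*(d + 3*y)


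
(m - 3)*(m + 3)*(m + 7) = m^3 + 7*m^2 - 9*m - 63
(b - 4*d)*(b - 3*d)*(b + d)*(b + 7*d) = b^4 + b^3*d - 37*b^2*d^2 + 47*b*d^3 + 84*d^4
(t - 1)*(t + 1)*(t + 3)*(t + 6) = t^4 + 9*t^3 + 17*t^2 - 9*t - 18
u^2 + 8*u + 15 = (u + 3)*(u + 5)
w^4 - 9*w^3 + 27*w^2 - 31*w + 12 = (w - 4)*(w - 3)*(w - 1)^2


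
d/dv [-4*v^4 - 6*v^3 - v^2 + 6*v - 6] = -16*v^3 - 18*v^2 - 2*v + 6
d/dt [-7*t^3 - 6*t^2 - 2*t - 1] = -21*t^2 - 12*t - 2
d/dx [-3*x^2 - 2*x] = -6*x - 2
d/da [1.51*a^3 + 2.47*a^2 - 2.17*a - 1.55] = 4.53*a^2 + 4.94*a - 2.17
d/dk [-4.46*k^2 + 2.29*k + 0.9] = 2.29 - 8.92*k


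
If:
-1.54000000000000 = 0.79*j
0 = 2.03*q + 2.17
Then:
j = -1.95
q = -1.07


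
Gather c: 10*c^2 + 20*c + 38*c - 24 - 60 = 10*c^2 + 58*c - 84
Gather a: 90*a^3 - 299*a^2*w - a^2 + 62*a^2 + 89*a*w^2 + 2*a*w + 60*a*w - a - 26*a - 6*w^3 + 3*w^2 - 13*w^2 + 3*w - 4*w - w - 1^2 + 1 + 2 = 90*a^3 + a^2*(61 - 299*w) + a*(89*w^2 + 62*w - 27) - 6*w^3 - 10*w^2 - 2*w + 2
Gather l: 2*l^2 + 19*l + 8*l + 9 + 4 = 2*l^2 + 27*l + 13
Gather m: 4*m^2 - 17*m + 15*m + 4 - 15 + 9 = 4*m^2 - 2*m - 2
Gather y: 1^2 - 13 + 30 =18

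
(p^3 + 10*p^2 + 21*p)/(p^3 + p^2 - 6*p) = (p + 7)/(p - 2)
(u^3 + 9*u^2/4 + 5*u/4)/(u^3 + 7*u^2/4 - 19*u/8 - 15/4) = 2*u*(u + 1)/(2*u^2 + u - 6)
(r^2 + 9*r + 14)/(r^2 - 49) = (r + 2)/(r - 7)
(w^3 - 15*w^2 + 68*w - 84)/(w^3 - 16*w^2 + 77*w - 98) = (w - 6)/(w - 7)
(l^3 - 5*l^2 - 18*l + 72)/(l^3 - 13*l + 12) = (l - 6)/(l - 1)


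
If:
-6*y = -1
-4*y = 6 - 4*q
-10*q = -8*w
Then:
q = 5/3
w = 25/12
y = 1/6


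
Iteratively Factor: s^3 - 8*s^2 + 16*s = (s)*(s^2 - 8*s + 16) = s*(s - 4)*(s - 4)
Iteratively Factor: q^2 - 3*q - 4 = (q + 1)*(q - 4)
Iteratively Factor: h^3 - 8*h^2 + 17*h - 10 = (h - 5)*(h^2 - 3*h + 2) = (h - 5)*(h - 2)*(h - 1)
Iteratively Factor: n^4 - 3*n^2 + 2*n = (n)*(n^3 - 3*n + 2) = n*(n - 1)*(n^2 + n - 2) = n*(n - 1)*(n + 2)*(n - 1)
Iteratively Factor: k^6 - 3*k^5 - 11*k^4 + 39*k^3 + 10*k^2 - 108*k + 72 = (k - 2)*(k^5 - k^4 - 13*k^3 + 13*k^2 + 36*k - 36) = (k - 2)^2*(k^4 + k^3 - 11*k^2 - 9*k + 18) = (k - 2)^2*(k + 3)*(k^3 - 2*k^2 - 5*k + 6) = (k - 2)^2*(k - 1)*(k + 3)*(k^2 - k - 6) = (k - 2)^2*(k - 1)*(k + 2)*(k + 3)*(k - 3)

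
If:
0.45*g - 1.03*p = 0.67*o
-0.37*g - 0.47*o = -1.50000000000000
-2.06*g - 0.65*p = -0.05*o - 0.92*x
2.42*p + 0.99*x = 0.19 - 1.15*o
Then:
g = 0.73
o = 2.61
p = -1.38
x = 0.53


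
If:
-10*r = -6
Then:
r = 3/5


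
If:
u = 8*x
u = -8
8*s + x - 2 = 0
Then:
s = 3/8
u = -8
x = -1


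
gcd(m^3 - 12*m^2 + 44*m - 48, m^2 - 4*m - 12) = m - 6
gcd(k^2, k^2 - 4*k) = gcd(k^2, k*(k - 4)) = k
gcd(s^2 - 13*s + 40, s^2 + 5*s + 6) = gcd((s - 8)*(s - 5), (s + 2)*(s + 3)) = 1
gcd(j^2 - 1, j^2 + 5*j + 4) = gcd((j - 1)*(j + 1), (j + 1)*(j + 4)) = j + 1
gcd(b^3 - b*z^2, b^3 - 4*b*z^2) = b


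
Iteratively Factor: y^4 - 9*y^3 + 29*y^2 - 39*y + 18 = (y - 1)*(y^3 - 8*y^2 + 21*y - 18) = (y - 3)*(y - 1)*(y^2 - 5*y + 6) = (y - 3)^2*(y - 1)*(y - 2)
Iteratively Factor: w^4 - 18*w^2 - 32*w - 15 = (w + 1)*(w^3 - w^2 - 17*w - 15) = (w + 1)^2*(w^2 - 2*w - 15) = (w - 5)*(w + 1)^2*(w + 3)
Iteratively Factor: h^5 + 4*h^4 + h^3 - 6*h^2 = (h - 1)*(h^4 + 5*h^3 + 6*h^2) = h*(h - 1)*(h^3 + 5*h^2 + 6*h) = h*(h - 1)*(h + 2)*(h^2 + 3*h) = h*(h - 1)*(h + 2)*(h + 3)*(h)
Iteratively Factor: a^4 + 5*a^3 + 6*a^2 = (a)*(a^3 + 5*a^2 + 6*a) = a*(a + 2)*(a^2 + 3*a) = a*(a + 2)*(a + 3)*(a)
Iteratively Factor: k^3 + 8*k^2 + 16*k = (k + 4)*(k^2 + 4*k) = (k + 4)^2*(k)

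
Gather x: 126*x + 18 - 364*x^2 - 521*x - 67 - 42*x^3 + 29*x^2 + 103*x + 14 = -42*x^3 - 335*x^2 - 292*x - 35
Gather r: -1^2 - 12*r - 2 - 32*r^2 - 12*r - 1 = -32*r^2 - 24*r - 4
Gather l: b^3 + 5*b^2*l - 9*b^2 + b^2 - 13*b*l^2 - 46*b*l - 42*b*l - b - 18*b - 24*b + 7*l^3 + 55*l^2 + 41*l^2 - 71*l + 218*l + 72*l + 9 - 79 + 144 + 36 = b^3 - 8*b^2 - 43*b + 7*l^3 + l^2*(96 - 13*b) + l*(5*b^2 - 88*b + 219) + 110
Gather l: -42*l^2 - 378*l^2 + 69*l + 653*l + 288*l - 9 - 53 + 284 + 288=-420*l^2 + 1010*l + 510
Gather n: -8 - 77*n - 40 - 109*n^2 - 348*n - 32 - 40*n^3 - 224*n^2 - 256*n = -40*n^3 - 333*n^2 - 681*n - 80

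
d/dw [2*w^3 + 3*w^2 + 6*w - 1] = 6*w^2 + 6*w + 6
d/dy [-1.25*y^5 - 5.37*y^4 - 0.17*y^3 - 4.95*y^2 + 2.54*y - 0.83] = -6.25*y^4 - 21.48*y^3 - 0.51*y^2 - 9.9*y + 2.54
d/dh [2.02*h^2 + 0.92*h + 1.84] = 4.04*h + 0.92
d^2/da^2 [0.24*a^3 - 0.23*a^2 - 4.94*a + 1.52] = 1.44*a - 0.46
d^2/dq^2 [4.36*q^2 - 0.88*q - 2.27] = 8.72000000000000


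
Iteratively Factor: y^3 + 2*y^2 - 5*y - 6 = (y + 1)*(y^2 + y - 6) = (y - 2)*(y + 1)*(y + 3)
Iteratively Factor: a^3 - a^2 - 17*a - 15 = (a - 5)*(a^2 + 4*a + 3) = (a - 5)*(a + 1)*(a + 3)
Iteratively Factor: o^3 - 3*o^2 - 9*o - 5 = (o - 5)*(o^2 + 2*o + 1) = (o - 5)*(o + 1)*(o + 1)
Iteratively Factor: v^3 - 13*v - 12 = (v + 1)*(v^2 - v - 12) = (v + 1)*(v + 3)*(v - 4)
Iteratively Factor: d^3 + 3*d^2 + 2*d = (d)*(d^2 + 3*d + 2) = d*(d + 2)*(d + 1)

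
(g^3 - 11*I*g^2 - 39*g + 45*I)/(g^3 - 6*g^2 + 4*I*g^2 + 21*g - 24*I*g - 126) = (g^2 - 8*I*g - 15)/(g^2 + g*(-6 + 7*I) - 42*I)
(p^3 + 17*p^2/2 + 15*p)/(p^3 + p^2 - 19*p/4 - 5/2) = 2*p*(p + 6)/(2*p^2 - 3*p - 2)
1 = 1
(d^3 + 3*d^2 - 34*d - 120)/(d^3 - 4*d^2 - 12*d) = (d^2 + 9*d + 20)/(d*(d + 2))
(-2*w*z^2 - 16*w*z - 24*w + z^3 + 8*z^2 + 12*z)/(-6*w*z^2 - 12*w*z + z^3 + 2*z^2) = (-2*w*z - 12*w + z^2 + 6*z)/(z*(-6*w + z))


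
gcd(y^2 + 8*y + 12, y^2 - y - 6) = y + 2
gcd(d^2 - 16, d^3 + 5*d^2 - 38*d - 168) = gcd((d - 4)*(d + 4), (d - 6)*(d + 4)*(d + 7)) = d + 4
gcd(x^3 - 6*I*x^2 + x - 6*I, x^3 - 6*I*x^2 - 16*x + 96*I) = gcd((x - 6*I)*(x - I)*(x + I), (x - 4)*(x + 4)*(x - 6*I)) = x - 6*I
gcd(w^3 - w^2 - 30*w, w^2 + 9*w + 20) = w + 5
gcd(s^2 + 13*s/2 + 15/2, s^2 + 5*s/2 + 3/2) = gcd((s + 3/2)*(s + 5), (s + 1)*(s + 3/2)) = s + 3/2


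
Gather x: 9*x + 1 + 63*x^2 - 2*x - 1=63*x^2 + 7*x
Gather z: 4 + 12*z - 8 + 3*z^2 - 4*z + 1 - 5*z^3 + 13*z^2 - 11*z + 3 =-5*z^3 + 16*z^2 - 3*z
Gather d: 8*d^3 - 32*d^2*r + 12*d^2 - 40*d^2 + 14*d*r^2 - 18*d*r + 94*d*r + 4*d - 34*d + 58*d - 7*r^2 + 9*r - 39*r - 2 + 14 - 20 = 8*d^3 + d^2*(-32*r - 28) + d*(14*r^2 + 76*r + 28) - 7*r^2 - 30*r - 8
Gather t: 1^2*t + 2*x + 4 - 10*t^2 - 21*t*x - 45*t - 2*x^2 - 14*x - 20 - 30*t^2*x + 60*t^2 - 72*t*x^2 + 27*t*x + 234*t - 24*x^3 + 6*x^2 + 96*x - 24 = t^2*(50 - 30*x) + t*(-72*x^2 + 6*x + 190) - 24*x^3 + 4*x^2 + 84*x - 40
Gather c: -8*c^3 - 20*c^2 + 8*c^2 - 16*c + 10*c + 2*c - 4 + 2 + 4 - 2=-8*c^3 - 12*c^2 - 4*c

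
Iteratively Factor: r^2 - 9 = (r - 3)*(r + 3)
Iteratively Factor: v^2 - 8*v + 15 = (v - 5)*(v - 3)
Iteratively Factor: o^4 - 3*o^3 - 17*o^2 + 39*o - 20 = (o - 1)*(o^3 - 2*o^2 - 19*o + 20) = (o - 1)^2*(o^2 - o - 20) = (o - 5)*(o - 1)^2*(o + 4)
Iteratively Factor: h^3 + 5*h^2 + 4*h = (h + 4)*(h^2 + h) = h*(h + 4)*(h + 1)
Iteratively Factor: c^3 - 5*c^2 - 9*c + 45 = (c - 5)*(c^2 - 9) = (c - 5)*(c + 3)*(c - 3)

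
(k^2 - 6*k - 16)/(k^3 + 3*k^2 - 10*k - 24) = (k - 8)/(k^2 + k - 12)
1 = 1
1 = 1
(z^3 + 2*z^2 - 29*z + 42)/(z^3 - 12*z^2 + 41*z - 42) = (z + 7)/(z - 7)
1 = 1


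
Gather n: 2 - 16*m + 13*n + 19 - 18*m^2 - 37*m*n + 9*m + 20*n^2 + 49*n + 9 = -18*m^2 - 7*m + 20*n^2 + n*(62 - 37*m) + 30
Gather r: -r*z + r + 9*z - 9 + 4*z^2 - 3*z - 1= r*(1 - z) + 4*z^2 + 6*z - 10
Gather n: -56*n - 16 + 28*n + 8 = -28*n - 8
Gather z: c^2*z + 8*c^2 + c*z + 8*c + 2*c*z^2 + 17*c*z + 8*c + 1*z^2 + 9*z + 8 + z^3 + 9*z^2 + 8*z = 8*c^2 + 16*c + z^3 + z^2*(2*c + 10) + z*(c^2 + 18*c + 17) + 8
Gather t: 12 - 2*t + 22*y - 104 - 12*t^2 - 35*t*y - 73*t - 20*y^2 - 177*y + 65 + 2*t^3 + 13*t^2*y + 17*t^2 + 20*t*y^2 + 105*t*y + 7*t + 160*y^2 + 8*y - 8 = 2*t^3 + t^2*(13*y + 5) + t*(20*y^2 + 70*y - 68) + 140*y^2 - 147*y - 35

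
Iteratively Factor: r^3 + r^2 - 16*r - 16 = (r + 4)*(r^2 - 3*r - 4) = (r - 4)*(r + 4)*(r + 1)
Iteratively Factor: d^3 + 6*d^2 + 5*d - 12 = (d - 1)*(d^2 + 7*d + 12) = (d - 1)*(d + 3)*(d + 4)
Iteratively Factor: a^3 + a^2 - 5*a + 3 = (a - 1)*(a^2 + 2*a - 3) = (a - 1)*(a + 3)*(a - 1)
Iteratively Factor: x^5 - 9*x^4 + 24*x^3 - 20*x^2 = (x - 2)*(x^4 - 7*x^3 + 10*x^2) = (x - 2)^2*(x^3 - 5*x^2) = (x - 5)*(x - 2)^2*(x^2) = x*(x - 5)*(x - 2)^2*(x)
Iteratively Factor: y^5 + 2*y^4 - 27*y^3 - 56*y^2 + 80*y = (y - 5)*(y^4 + 7*y^3 + 8*y^2 - 16*y) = (y - 5)*(y + 4)*(y^3 + 3*y^2 - 4*y) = (y - 5)*(y - 1)*(y + 4)*(y^2 + 4*y) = (y - 5)*(y - 1)*(y + 4)^2*(y)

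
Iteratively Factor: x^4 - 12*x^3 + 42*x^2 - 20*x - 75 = (x - 5)*(x^3 - 7*x^2 + 7*x + 15) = (x - 5)^2*(x^2 - 2*x - 3) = (x - 5)^2*(x - 3)*(x + 1)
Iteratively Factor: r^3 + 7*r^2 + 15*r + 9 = (r + 1)*(r^2 + 6*r + 9) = (r + 1)*(r + 3)*(r + 3)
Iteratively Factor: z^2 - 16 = (z + 4)*(z - 4)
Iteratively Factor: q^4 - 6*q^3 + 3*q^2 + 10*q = (q)*(q^3 - 6*q^2 + 3*q + 10) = q*(q + 1)*(q^2 - 7*q + 10) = q*(q - 5)*(q + 1)*(q - 2)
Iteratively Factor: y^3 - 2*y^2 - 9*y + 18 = (y - 2)*(y^2 - 9) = (y - 2)*(y + 3)*(y - 3)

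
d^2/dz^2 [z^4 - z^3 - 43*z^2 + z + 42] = 12*z^2 - 6*z - 86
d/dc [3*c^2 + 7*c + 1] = 6*c + 7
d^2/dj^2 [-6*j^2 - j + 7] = -12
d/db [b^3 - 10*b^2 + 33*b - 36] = 3*b^2 - 20*b + 33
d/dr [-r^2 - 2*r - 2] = -2*r - 2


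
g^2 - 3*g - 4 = (g - 4)*(g + 1)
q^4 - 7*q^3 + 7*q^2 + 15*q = q*(q - 5)*(q - 3)*(q + 1)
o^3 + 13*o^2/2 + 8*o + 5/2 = (o + 1/2)*(o + 1)*(o + 5)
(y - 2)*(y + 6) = y^2 + 4*y - 12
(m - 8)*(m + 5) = m^2 - 3*m - 40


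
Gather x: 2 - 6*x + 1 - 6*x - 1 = 2 - 12*x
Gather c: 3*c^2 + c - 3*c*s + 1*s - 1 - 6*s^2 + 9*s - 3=3*c^2 + c*(1 - 3*s) - 6*s^2 + 10*s - 4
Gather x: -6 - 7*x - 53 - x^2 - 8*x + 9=-x^2 - 15*x - 50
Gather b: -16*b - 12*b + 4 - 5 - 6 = -28*b - 7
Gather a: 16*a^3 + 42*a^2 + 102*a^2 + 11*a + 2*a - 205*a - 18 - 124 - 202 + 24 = 16*a^3 + 144*a^2 - 192*a - 320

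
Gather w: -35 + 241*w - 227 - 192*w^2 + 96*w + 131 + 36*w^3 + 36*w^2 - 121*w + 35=36*w^3 - 156*w^2 + 216*w - 96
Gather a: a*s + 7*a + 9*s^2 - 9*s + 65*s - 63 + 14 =a*(s + 7) + 9*s^2 + 56*s - 49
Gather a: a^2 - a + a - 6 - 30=a^2 - 36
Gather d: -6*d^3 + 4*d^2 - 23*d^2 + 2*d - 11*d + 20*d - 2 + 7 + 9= -6*d^3 - 19*d^2 + 11*d + 14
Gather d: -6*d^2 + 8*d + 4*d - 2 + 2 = -6*d^2 + 12*d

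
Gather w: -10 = -10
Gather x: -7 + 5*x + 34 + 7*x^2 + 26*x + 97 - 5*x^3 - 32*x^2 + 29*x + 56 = -5*x^3 - 25*x^2 + 60*x + 180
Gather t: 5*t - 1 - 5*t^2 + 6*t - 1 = -5*t^2 + 11*t - 2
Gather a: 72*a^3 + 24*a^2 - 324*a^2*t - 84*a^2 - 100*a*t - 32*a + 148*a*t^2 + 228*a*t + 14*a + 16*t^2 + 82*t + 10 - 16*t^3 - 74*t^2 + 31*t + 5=72*a^3 + a^2*(-324*t - 60) + a*(148*t^2 + 128*t - 18) - 16*t^3 - 58*t^2 + 113*t + 15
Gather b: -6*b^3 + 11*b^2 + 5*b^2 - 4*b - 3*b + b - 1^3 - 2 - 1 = -6*b^3 + 16*b^2 - 6*b - 4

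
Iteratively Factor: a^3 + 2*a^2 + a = (a + 1)*(a^2 + a) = a*(a + 1)*(a + 1)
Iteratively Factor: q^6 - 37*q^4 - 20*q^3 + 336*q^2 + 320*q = (q - 5)*(q^5 + 5*q^4 - 12*q^3 - 80*q^2 - 64*q) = (q - 5)*(q - 4)*(q^4 + 9*q^3 + 24*q^2 + 16*q) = (q - 5)*(q - 4)*(q + 4)*(q^3 + 5*q^2 + 4*q) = (q - 5)*(q - 4)*(q + 1)*(q + 4)*(q^2 + 4*q) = q*(q - 5)*(q - 4)*(q + 1)*(q + 4)*(q + 4)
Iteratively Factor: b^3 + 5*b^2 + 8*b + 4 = (b + 1)*(b^2 + 4*b + 4) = (b + 1)*(b + 2)*(b + 2)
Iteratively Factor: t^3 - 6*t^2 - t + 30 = (t - 5)*(t^2 - t - 6) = (t - 5)*(t - 3)*(t + 2)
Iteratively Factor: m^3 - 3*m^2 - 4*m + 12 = (m + 2)*(m^2 - 5*m + 6) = (m - 2)*(m + 2)*(m - 3)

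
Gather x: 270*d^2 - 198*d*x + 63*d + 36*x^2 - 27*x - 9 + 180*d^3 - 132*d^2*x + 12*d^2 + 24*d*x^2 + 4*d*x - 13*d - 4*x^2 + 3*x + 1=180*d^3 + 282*d^2 + 50*d + x^2*(24*d + 32) + x*(-132*d^2 - 194*d - 24) - 8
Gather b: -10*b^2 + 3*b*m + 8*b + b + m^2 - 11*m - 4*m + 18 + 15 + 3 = -10*b^2 + b*(3*m + 9) + m^2 - 15*m + 36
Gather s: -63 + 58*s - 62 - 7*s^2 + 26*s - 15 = -7*s^2 + 84*s - 140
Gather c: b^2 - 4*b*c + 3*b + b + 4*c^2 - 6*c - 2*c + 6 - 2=b^2 + 4*b + 4*c^2 + c*(-4*b - 8) + 4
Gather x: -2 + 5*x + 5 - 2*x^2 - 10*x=-2*x^2 - 5*x + 3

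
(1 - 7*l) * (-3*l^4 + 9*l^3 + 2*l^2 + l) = 21*l^5 - 66*l^4 - 5*l^3 - 5*l^2 + l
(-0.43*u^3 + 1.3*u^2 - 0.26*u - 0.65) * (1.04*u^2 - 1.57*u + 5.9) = -0.4472*u^5 + 2.0271*u^4 - 4.8484*u^3 + 7.4022*u^2 - 0.5135*u - 3.835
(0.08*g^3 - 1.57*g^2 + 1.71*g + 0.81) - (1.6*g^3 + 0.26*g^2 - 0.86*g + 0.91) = -1.52*g^3 - 1.83*g^2 + 2.57*g - 0.1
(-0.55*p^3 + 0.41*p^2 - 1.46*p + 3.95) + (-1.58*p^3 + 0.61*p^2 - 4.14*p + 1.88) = -2.13*p^3 + 1.02*p^2 - 5.6*p + 5.83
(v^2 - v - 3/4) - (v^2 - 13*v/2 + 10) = 11*v/2 - 43/4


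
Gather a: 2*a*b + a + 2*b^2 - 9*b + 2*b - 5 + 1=a*(2*b + 1) + 2*b^2 - 7*b - 4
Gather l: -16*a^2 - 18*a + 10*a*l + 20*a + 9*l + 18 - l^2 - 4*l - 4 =-16*a^2 + 2*a - l^2 + l*(10*a + 5) + 14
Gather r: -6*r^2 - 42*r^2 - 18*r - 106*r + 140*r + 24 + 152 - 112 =-48*r^2 + 16*r + 64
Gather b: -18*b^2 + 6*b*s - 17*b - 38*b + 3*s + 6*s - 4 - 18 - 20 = -18*b^2 + b*(6*s - 55) + 9*s - 42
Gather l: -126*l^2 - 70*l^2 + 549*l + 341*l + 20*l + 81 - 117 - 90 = -196*l^2 + 910*l - 126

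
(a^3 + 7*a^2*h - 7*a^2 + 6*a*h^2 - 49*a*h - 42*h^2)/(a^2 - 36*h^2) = (a^2 + a*h - 7*a - 7*h)/(a - 6*h)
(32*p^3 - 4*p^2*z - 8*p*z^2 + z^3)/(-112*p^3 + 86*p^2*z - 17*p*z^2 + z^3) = (2*p + z)/(-7*p + z)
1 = 1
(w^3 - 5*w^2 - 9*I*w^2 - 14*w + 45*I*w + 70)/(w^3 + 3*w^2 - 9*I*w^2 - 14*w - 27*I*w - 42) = (w - 5)/(w + 3)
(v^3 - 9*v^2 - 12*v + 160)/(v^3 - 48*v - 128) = (v - 5)/(v + 4)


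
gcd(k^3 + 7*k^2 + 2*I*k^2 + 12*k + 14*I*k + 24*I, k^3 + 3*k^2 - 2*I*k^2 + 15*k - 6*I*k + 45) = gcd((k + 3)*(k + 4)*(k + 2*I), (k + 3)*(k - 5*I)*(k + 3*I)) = k + 3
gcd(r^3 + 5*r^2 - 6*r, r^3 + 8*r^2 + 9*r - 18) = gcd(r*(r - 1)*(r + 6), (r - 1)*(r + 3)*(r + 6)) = r^2 + 5*r - 6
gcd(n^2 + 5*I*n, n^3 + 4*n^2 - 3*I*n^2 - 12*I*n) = n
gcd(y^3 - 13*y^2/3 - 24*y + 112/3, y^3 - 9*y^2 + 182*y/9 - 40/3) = y - 4/3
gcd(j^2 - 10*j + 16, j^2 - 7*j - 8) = j - 8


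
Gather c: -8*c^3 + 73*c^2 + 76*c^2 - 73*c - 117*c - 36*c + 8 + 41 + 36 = -8*c^3 + 149*c^2 - 226*c + 85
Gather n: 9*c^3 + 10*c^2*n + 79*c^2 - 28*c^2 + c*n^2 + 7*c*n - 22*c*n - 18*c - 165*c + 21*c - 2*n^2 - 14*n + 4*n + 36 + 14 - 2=9*c^3 + 51*c^2 - 162*c + n^2*(c - 2) + n*(10*c^2 - 15*c - 10) + 48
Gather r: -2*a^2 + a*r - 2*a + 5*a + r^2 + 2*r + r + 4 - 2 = -2*a^2 + 3*a + r^2 + r*(a + 3) + 2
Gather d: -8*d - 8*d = -16*d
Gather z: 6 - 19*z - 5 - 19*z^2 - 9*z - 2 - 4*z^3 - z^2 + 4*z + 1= -4*z^3 - 20*z^2 - 24*z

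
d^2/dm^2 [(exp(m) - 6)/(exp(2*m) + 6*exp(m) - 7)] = (exp(4*m) - 30*exp(3*m) - 66*exp(2*m) - 342*exp(m) - 203)*exp(m)/(exp(6*m) + 18*exp(5*m) + 87*exp(4*m) - 36*exp(3*m) - 609*exp(2*m) + 882*exp(m) - 343)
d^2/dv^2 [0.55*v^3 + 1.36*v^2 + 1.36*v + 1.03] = 3.3*v + 2.72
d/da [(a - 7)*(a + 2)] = 2*a - 5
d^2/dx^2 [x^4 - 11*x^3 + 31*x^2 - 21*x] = 12*x^2 - 66*x + 62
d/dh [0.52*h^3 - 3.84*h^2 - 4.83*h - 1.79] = 1.56*h^2 - 7.68*h - 4.83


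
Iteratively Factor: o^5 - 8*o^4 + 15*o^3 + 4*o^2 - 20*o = (o)*(o^4 - 8*o^3 + 15*o^2 + 4*o - 20) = o*(o - 5)*(o^3 - 3*o^2 + 4) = o*(o - 5)*(o + 1)*(o^2 - 4*o + 4) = o*(o - 5)*(o - 2)*(o + 1)*(o - 2)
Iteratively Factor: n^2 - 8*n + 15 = (n - 5)*(n - 3)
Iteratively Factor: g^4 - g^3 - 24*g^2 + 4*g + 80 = (g - 5)*(g^3 + 4*g^2 - 4*g - 16) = (g - 5)*(g - 2)*(g^2 + 6*g + 8) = (g - 5)*(g - 2)*(g + 4)*(g + 2)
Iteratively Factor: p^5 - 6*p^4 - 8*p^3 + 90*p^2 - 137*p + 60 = (p + 4)*(p^4 - 10*p^3 + 32*p^2 - 38*p + 15) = (p - 5)*(p + 4)*(p^3 - 5*p^2 + 7*p - 3) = (p - 5)*(p - 3)*(p + 4)*(p^2 - 2*p + 1) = (p - 5)*(p - 3)*(p - 1)*(p + 4)*(p - 1)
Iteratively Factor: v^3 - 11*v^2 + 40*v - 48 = (v - 4)*(v^2 - 7*v + 12) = (v - 4)^2*(v - 3)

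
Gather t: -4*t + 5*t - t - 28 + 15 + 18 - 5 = 0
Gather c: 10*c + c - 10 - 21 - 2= 11*c - 33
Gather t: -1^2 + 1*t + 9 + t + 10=2*t + 18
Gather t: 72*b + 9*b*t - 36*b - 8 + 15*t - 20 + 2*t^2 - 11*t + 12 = 36*b + 2*t^2 + t*(9*b + 4) - 16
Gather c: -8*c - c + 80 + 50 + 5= 135 - 9*c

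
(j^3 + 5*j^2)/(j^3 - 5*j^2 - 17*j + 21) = j^2*(j + 5)/(j^3 - 5*j^2 - 17*j + 21)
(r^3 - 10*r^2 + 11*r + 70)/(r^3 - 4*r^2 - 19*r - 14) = (r - 5)/(r + 1)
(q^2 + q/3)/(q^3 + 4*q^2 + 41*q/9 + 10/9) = 3*q/(3*q^2 + 11*q + 10)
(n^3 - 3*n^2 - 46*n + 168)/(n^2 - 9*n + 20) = (n^2 + n - 42)/(n - 5)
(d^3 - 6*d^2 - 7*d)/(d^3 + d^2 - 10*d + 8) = d*(d^2 - 6*d - 7)/(d^3 + d^2 - 10*d + 8)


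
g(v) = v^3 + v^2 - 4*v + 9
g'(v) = 3*v^2 + 2*v - 4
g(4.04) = 75.10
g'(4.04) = 53.04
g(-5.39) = -96.98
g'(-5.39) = 72.38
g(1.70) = 10.00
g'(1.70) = 8.07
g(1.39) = 8.06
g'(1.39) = 4.58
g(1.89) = 11.76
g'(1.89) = 10.50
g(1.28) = 7.62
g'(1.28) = 3.48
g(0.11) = 8.57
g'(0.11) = -3.74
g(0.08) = 8.69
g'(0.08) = -3.82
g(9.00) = 783.00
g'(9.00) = 257.00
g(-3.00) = 3.00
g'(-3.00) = 17.00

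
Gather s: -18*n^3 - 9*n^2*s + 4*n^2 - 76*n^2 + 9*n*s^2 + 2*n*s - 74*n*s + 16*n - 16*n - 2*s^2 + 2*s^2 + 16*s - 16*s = -18*n^3 - 72*n^2 + 9*n*s^2 + s*(-9*n^2 - 72*n)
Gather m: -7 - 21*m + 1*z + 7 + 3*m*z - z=m*(3*z - 21)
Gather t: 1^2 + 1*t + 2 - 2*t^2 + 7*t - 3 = -2*t^2 + 8*t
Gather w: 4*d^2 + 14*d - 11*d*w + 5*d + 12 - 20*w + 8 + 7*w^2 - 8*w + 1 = 4*d^2 + 19*d + 7*w^2 + w*(-11*d - 28) + 21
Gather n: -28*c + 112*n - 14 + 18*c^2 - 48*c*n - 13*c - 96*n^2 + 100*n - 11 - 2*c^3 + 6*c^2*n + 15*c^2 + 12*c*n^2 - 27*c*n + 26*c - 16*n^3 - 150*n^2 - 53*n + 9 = -2*c^3 + 33*c^2 - 15*c - 16*n^3 + n^2*(12*c - 246) + n*(6*c^2 - 75*c + 159) - 16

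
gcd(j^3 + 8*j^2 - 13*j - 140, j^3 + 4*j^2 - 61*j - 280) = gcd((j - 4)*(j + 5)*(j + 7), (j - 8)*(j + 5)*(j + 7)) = j^2 + 12*j + 35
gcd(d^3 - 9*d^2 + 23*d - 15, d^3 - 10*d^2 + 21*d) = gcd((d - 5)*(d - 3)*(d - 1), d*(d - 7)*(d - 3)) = d - 3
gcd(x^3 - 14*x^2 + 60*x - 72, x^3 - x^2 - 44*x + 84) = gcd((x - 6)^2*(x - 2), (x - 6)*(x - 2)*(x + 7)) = x^2 - 8*x + 12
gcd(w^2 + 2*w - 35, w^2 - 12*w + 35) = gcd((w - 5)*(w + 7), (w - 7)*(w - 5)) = w - 5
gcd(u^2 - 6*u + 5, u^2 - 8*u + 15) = u - 5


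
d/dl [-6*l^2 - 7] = -12*l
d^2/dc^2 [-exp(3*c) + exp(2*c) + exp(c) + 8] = (-9*exp(2*c) + 4*exp(c) + 1)*exp(c)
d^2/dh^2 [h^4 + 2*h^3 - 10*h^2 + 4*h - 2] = 12*h^2 + 12*h - 20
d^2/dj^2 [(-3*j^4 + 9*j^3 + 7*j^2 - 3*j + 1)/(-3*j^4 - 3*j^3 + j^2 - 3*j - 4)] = 2*(-108*j^9 - 162*j^8 - 270*j^7 + 198*j^6 + 1701*j^5 + 1755*j^4 + 360*j^3 - 294*j^2 - 351*j - 161)/(27*j^12 + 81*j^11 + 54*j^10 + 54*j^9 + 252*j^8 + 252*j^7 + 62*j^6 + 234*j^5 + 345*j^4 + 99*j^3 + 60*j^2 + 144*j + 64)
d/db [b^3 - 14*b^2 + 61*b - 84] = 3*b^2 - 28*b + 61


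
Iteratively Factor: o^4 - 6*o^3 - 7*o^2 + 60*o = (o)*(o^3 - 6*o^2 - 7*o + 60) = o*(o - 5)*(o^2 - o - 12) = o*(o - 5)*(o - 4)*(o + 3)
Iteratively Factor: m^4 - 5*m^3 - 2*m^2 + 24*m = (m - 3)*(m^3 - 2*m^2 - 8*m) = (m - 3)*(m + 2)*(m^2 - 4*m) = (m - 4)*(m - 3)*(m + 2)*(m)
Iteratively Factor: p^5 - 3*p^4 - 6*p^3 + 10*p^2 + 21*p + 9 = (p + 1)*(p^4 - 4*p^3 - 2*p^2 + 12*p + 9) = (p + 1)^2*(p^3 - 5*p^2 + 3*p + 9) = (p - 3)*(p + 1)^2*(p^2 - 2*p - 3) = (p - 3)^2*(p + 1)^2*(p + 1)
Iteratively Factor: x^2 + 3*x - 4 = (x + 4)*(x - 1)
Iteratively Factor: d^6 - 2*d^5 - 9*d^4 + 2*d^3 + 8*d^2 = (d + 1)*(d^5 - 3*d^4 - 6*d^3 + 8*d^2) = d*(d + 1)*(d^4 - 3*d^3 - 6*d^2 + 8*d) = d*(d + 1)*(d + 2)*(d^3 - 5*d^2 + 4*d) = d*(d - 4)*(d + 1)*(d + 2)*(d^2 - d) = d^2*(d - 4)*(d + 1)*(d + 2)*(d - 1)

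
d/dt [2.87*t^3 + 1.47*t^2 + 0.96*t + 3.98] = 8.61*t^2 + 2.94*t + 0.96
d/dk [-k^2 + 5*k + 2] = 5 - 2*k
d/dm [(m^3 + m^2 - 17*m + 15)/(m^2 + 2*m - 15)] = 1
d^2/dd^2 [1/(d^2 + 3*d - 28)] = 2*(-d^2 - 3*d + (2*d + 3)^2 + 28)/(d^2 + 3*d - 28)^3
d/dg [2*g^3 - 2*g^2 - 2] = 2*g*(3*g - 2)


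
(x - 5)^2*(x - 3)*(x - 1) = x^4 - 14*x^3 + 68*x^2 - 130*x + 75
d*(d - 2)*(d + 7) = d^3 + 5*d^2 - 14*d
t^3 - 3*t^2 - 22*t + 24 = (t - 6)*(t - 1)*(t + 4)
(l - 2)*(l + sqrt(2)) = l^2 - 2*l + sqrt(2)*l - 2*sqrt(2)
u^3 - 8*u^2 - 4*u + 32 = (u - 8)*(u - 2)*(u + 2)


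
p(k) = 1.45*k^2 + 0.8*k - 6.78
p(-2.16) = -1.74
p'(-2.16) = -5.46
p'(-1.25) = -2.82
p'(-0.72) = -1.29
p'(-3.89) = -10.48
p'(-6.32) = -17.53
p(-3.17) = 5.25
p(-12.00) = 192.42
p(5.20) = 36.59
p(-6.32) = 46.08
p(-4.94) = 24.65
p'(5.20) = 15.88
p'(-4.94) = -13.53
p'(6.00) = 18.20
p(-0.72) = -6.60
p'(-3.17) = -8.39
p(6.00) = 50.22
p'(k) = 2.9*k + 0.8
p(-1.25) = -5.51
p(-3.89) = 12.05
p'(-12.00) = -34.00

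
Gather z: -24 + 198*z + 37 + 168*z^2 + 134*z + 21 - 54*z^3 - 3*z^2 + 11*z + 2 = -54*z^3 + 165*z^2 + 343*z + 36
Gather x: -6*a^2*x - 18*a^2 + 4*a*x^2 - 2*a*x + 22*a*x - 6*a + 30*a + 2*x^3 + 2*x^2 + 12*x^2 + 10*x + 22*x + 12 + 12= -18*a^2 + 24*a + 2*x^3 + x^2*(4*a + 14) + x*(-6*a^2 + 20*a + 32) + 24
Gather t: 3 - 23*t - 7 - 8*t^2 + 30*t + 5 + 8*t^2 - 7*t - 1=0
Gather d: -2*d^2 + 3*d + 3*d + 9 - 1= -2*d^2 + 6*d + 8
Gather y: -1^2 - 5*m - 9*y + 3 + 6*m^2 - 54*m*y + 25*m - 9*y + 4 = 6*m^2 + 20*m + y*(-54*m - 18) + 6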